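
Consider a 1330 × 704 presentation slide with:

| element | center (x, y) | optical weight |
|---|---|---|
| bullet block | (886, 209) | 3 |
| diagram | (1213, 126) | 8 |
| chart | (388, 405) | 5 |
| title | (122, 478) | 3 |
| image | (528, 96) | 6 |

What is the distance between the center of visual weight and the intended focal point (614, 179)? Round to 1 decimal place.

Σw = 3 + 8 + 5 + 3 + 6 = 25.
Σw·x = 3·886 + 8·1213 + 5·388 + 3·122 + 6·528 = 17836, so x̄ = 17836/25 ≈ 713.44.
Σw·y = 3·209 + 8·126 + 5·405 + 3·478 + 6·96 = 5670, so ȳ = 5670/25 ≈ 226.80.
Offset from (614, 179): Δx ≈ 99.44, Δy ≈ 47.80; distance = √(Δx² + Δy²) ≈ 110.33.

≈ 110.3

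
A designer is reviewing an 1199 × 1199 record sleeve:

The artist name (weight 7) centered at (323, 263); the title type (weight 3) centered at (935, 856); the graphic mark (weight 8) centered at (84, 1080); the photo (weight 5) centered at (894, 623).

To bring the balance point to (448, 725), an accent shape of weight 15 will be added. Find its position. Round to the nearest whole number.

(454, 759)

After adding the accent shape, total weight = 7 + 3 + 8 + 5 + 15 = 38.
Along x: (10208 + 15·x) / 38 = 448 (existing moment 7·323 + 3·935 + 8·84 + 5·894 = 10208) ⇒ x = (17024 − 10208) / 15 ≈ 454.40.
Along y: (16164 + 15·y) / 38 = 725 (existing moment 7·263 + 3·856 + 8·1080 + 5·623 = 16164) ⇒ y = (27550 − 16164) / 15 ≈ 759.07.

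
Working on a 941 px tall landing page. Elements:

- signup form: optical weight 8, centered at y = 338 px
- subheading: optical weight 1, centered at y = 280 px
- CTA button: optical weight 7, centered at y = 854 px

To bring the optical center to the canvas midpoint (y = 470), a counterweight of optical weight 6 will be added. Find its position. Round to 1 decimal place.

y ≈ 229.7

With the counterweight, Σw becomes 8 + 1 + 7 + 6 = 22.
Along y: (8962 + 6·y) / 22 = 470 (existing moment 8·338 + 1·280 + 7·854 = 8962) ⇒ y = (10340 − 8962) / 6 ≈ 229.67.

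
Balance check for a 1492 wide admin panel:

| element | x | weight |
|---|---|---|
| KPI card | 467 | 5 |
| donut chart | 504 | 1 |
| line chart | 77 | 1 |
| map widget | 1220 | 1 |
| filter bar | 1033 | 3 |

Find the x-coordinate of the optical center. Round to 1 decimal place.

Weights sum to 5 + 1 + 1 + 1 + 3 = 11.
x: (5·467 + 1·504 + 1·77 + 1·1220 + 3·1033) / 11 = 7235 / 11 ≈ 657.73

x ≈ 657.7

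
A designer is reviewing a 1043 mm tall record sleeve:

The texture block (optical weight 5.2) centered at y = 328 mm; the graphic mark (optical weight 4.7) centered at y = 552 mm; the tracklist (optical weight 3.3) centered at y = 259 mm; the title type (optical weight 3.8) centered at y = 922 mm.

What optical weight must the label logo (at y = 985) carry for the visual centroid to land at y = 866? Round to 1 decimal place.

w ≈ 51.0

Known weights sum to 5.2 + 4.7 + 3.3 + 3.8 = 17.0; their moment is 5.2·328 + 4.7·552 + 3.3·259 + 3.8·922 = 8658.3.
For the centroid to hit 866: (8658.3 + w·985) / (17.0 + w) = 866.
Rearranging, w·(985 − 866) = 866·17.0 − 8658.3 = 6063.7, so w ≈ 6063.7/119 = 50.96.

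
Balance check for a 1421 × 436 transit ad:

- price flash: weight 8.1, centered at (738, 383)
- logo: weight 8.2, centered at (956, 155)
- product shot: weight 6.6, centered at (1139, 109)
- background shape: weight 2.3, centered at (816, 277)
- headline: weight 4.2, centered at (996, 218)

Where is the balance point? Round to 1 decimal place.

(931.8, 226.0)

Weights sum to 8.1 + 8.2 + 6.6 + 2.3 + 4.2 = 29.4.
x-moment: 8.1·738 + 8.2·956 + 6.6·1139 + 2.3·816 + 4.2·996 = 27394.4; centroid 27394.4/29.4 ≈ 931.78.
y-moment: 8.1·383 + 8.2·155 + 6.6·109 + 2.3·277 + 4.2·218 = 6645.4; centroid 6645.4/29.4 ≈ 226.03.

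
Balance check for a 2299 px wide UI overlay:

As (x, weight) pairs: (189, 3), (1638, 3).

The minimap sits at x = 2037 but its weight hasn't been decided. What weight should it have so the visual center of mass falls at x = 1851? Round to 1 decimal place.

Known weights sum to 3 + 3 = 6; their moment is 3·189 + 3·1638 = 5481.
Set Σw·x/Σw = 1851: (5481 + 2037w) = 1851·(6 + w).
Rearranging, w·(2037 − 1851) = 1851·6 − 5481 = 5625, so w ≈ 5625/186 = 30.24.

w ≈ 30.2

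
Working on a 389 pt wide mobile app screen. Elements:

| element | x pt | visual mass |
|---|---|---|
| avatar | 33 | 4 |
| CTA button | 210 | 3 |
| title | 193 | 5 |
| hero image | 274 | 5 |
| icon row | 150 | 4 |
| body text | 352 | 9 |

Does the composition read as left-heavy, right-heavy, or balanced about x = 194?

right-heavy

Weights sum to 4 + 3 + 5 + 5 + 4 + 9 = 30.
Σw·x = 6865; x̄ = 6865/30 ≈ 228.83.
228.8 lies right of the midline 194, so the layout is right-heavy.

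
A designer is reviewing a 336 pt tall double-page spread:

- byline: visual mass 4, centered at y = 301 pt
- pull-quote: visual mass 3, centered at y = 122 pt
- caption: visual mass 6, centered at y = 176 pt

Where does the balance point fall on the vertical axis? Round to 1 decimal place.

Σw = 4 + 3 + 6 = 13.
y-moment: 4·301 + 3·122 + 6·176 = 2626; centroid 2626/13 ≈ 202.00.

y ≈ 202.0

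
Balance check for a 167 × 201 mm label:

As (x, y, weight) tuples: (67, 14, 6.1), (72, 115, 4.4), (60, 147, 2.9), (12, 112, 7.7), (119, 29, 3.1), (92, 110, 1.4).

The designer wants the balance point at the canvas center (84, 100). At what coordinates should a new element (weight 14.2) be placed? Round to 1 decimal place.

After adding the new element, total weight = 6.1 + 4.4 + 2.9 + 7.7 + 3.1 + 1.4 + 14.2 = 39.8.
x: need Σw·x = 39.8·84 = 3343.2. Existing = 6.1·67 + 4.4·72 + 2.9·60 + 7.7·12 + 3.1·119 + 1.4·92 = 1489.6. Remainder 1853.6 / 14.2 ≈ 130.54.
y: need Σw·y = 39.8·100 = 3980.0. Existing = 6.1·14 + 4.4·115 + 2.9·147 + 7.7·112 + 3.1·29 + 1.4·110 = 2124.0. Remainder 1856.0 / 14.2 ≈ 130.70.

(130.5, 130.7)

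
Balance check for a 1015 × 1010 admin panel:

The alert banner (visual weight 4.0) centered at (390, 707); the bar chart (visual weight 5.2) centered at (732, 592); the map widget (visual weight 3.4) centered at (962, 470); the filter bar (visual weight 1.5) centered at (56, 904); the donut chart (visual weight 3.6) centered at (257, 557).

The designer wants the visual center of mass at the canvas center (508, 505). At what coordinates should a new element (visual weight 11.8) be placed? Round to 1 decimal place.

(452.5, 341.7)

After adding the new element, total weight = 4.0 + 5.2 + 3.4 + 1.5 + 3.6 + 11.8 = 29.5.
x: target moment 29.5×508 = 14986.0; current 4.0·390 + 5.2·732 + 3.4·962 + 1.5·56 + 3.6·257 = 9646.4; the new element supplies 5339.6, so x = 5339.6/11.8 ≈ 452.51.
y: target moment 29.5×505 = 14897.5; current 4.0·707 + 5.2·592 + 3.4·470 + 1.5·904 + 3.6·557 = 10865.6; the new element supplies 4031.9, so y = 4031.9/11.8 ≈ 341.69.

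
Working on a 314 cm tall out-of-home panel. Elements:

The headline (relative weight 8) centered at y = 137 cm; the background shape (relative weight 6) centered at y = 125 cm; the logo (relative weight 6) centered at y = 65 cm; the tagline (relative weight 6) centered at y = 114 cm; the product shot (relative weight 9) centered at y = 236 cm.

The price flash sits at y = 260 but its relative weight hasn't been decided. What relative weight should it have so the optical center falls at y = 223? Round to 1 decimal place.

w ≈ 74.6

Fixed elements: Σw = 8 + 6 + 6 + 6 + 9 = 35, Σw·y = 8·137 + 6·125 + 6·65 + 6·114 + 9·236 = 5044.
For the centroid to hit 223: (5044 + w·260) / (35 + w) = 223.
Solving: w = (223·35 − 5044) / (260 − 223) = 2761 / 37 ≈ 74.62.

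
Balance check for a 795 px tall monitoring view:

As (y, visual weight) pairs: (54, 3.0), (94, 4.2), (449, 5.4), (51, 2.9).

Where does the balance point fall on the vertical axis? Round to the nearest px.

y ≈ 202

Σw = 3.0 + 4.2 + 5.4 + 2.9 = 15.5.
Σw·y = 3.0·54 + 4.2·94 + 5.4·449 + 2.9·51 = 3129.3, so ȳ = 3129.3/15.5 ≈ 201.89.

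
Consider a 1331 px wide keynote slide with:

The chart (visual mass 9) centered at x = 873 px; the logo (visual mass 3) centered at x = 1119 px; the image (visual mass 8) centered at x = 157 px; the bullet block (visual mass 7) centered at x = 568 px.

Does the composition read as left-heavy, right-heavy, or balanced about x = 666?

Weights sum to 9 + 3 + 8 + 7 = 27.
x-moment: 9·873 + 3·1119 + 8·157 + 7·568 = 16446; centroid 16446/27 ≈ 609.11.
609.1 lies left of the midline 666, so the layout is left-heavy.

left-heavy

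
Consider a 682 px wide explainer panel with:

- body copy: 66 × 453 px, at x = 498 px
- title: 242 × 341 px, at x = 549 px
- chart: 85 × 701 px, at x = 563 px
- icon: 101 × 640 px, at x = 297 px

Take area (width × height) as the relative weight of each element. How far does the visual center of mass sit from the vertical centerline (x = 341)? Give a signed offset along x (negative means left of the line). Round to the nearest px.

≈ 136 px

Areas → weights: body copy 66·453 = 29898, title 242·341 = 82522, chart 85·701 = 59585, icon 101·640 = 64640; Σw = 236645.
Σw·x = 29898·498 + 82522·549 + 59585·563 + 64640·297 = 112938217, so x̄ = 112938217/236645 ≈ 477.25.
Offset from x = 341: 477.25 − 341 ≈ 136.25.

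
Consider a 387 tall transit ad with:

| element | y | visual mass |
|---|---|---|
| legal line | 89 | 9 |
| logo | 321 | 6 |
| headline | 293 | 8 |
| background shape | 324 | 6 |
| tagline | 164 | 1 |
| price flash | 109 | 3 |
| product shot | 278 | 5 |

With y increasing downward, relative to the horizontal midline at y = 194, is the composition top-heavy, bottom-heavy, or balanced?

bottom-heavy

Weights sum to 9 + 6 + 8 + 6 + 1 + 3 + 5 = 38.
y: moment 8896 / weight 38 ≈ 234.11
Since 234.1 is below (larger y than) 194, the composition reads bottom-heavy.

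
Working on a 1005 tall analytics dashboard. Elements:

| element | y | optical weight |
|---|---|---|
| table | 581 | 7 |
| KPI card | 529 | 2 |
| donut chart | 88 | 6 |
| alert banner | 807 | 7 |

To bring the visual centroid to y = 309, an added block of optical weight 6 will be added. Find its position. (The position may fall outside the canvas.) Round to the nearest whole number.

y ≈ -442

With the added block, Σw becomes 7 + 2 + 6 + 7 + 6 = 28.
y: target moment 28×309 = 8652; current 7·581 + 2·529 + 6·88 + 7·807 = 11302; the added block supplies -2650, so y = -2650/6 ≈ -441.67.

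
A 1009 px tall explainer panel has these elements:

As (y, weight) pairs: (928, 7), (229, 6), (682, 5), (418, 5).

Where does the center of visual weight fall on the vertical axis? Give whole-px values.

y ≈ 581

Total weight = 7 + 6 + 5 + 5 = 23.
y-moment: 7·928 + 6·229 + 5·682 + 5·418 = 13370; centroid 13370/23 ≈ 581.30.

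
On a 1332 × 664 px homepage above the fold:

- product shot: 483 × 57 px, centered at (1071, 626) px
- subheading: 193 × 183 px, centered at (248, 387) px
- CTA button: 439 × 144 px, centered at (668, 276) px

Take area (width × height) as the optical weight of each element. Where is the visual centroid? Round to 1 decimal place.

Areas: product shot 483·57 = 27531, subheading 193·183 = 35319, CTA button 439·144 = 63216. Total weight = 126066.
x-moment: 27531·1071 + 35319·248 + 63216·668 = 80473101; centroid 80473101/126066 ≈ 638.34.
y-moment: 27531·626 + 35319·387 + 63216·276 = 48350475; centroid 48350475/126066 ≈ 383.53.

(638.3, 383.5)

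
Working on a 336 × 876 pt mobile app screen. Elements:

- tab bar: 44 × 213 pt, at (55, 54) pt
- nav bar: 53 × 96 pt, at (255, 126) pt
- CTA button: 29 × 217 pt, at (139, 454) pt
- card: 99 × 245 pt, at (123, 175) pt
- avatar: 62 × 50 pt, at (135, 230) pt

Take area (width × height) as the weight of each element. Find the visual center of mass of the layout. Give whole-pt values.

(127, 186)

Areas → weights: tab bar 44·213 = 9372, nav bar 53·96 = 5088, CTA button 29·217 = 6293, card 99·245 = 24255, avatar 62·50 = 3100; Σw = 48108.
Σw·x = 9372·55 + 5088·255 + 6293·139 + 24255·123 + 3100·135 = 6089492, so x̄ = 6089492/48108 ≈ 126.58.
Σw·y = 9372·54 + 5088·126 + 6293·454 + 24255·175 + 3100·230 = 8961823, so ȳ = 8961823/48108 ≈ 186.29.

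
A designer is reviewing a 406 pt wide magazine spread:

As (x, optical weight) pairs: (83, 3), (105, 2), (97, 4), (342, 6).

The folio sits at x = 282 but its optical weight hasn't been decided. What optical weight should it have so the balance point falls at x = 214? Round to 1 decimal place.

w ≈ 4.6

Existing Σw = 15 (3 + 2 + 4 + 6); existing moment 3·83 + 2·105 + 4·97 + 6·342 = 2899.
For the centroid to hit 214: (2899 + w·282) / (15 + w) = 214.
So w = (214·15 − 2899)/(282 − 214) = 311/68 ≈ 4.57.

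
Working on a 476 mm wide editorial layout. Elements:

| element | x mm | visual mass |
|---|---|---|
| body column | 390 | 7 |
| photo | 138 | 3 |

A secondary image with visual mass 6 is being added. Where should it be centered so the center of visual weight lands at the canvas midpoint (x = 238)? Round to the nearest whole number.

x ≈ 111

With the secondary image, Σw becomes 7 + 3 + 6 = 16.
Along x: (3144 + 6·x) / 16 = 238 (existing moment 7·390 + 3·138 = 3144) ⇒ x = (3808 − 3144) / 6 ≈ 110.67.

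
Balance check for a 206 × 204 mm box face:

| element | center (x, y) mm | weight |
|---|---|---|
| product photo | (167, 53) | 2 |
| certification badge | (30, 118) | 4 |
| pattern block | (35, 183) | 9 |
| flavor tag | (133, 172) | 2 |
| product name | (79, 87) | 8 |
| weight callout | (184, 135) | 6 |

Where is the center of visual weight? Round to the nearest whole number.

(89, 131)

Weights sum to 2 + 4 + 9 + 2 + 8 + 6 = 31.
x-moment: 2·167 + 4·30 + 9·35 + 2·133 + 8·79 + 6·184 = 2771; centroid 2771/31 ≈ 89.39.
y-moment: 2·53 + 4·118 + 9·183 + 2·172 + 8·87 + 6·135 = 4075; centroid 4075/31 ≈ 131.45.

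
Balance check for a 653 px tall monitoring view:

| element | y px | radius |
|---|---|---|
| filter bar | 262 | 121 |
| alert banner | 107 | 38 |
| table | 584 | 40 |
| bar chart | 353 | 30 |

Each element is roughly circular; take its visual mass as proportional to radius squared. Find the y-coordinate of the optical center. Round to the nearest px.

Weights ∝ r²: filter bar 121² = 14641, alert banner 38² = 1444, table 40² = 1600, bar chart 30² = 900; Σw = 18585.
y: (14641·262 + 1444·107 + 1600·584 + 900·353) / 18585 = 5242550 / 18585 ≈ 282.09

y ≈ 282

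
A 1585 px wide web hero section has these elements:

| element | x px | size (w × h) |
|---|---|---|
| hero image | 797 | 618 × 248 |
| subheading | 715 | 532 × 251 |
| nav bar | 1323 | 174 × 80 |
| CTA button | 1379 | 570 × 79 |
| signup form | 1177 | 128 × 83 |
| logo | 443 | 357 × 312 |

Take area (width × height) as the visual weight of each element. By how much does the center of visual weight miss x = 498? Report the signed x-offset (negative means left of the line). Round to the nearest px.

≈ 272 px

Areas → weights: hero image 618·248 = 153264, subheading 532·251 = 133532, nav bar 174·80 = 13920, CTA button 570·79 = 45030, signup form 128·83 = 10624, logo 357·312 = 111384; Σw = 467754.
x-moment: 153264·797 + 133532·715 + 13920·1323 + 45030·1379 + 10624·1177 + 111384·443 = 359986878; centroid 359986878/467754 ≈ 769.61.
Against x = 498, that's 769.61 − 498 = 271.61.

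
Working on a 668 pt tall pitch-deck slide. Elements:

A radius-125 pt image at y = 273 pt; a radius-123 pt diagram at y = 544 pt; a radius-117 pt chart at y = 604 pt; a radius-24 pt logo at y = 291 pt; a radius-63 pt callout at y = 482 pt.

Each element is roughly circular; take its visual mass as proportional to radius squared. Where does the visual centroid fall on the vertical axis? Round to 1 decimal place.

y ≈ 466.3

Weights ∝ r²: image 125² = 15625, diagram 123² = 15129, chart 117² = 13689, logo 24² = 576, callout 63² = 3969; Σw = 48988.
y: (15625·273 + 15129·544 + 13689·604 + 576·291 + 3969·482) / 48988 = 22844631 / 48988 ≈ 466.33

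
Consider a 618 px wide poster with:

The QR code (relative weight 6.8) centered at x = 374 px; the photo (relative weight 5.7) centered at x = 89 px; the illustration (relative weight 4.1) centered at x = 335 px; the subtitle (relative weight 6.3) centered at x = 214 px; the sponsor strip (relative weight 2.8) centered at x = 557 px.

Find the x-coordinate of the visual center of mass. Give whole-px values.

Total weight = 6.8 + 5.7 + 4.1 + 6.3 + 2.8 = 25.7.
x-moment: 6.8·374 + 5.7·89 + 4.1·335 + 6.3·214 + 2.8·557 = 7331.8; centroid 7331.8/25.7 ≈ 285.28.

x ≈ 285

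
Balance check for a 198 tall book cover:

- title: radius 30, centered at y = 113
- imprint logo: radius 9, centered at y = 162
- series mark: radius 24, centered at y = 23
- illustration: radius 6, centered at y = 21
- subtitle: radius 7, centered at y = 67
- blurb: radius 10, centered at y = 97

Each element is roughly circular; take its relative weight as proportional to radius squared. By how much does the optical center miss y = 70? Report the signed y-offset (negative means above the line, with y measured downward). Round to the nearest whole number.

≈ 11

r² weights: title 30² = 900, imprint logo 9² = 81, series mark 24² = 576, illustration 6² = 36, subtitle 7² = 49, blurb 10² = 100. Total = 1742.
y: (900·113 + 81·162 + 576·23 + 36·21 + 49·67 + 100·97) / 1742 = 141809 / 1742 ≈ 81.41
Difference: 81.41 − 70 ≈ 11.41.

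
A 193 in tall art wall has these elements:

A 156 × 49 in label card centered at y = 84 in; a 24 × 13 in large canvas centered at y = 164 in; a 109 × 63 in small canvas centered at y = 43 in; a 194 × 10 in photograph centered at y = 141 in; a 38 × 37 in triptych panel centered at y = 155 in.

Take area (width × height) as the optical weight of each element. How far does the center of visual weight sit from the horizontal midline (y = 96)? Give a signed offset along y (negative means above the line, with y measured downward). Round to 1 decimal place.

Areas → weights: label card 156·49 = 7644, large canvas 24·13 = 312, small canvas 109·63 = 6867, photograph 194·10 = 1940, triptych panel 38·37 = 1406; Σw = 18169.
Σw·y = 7644·84 + 312·164 + 6867·43 + 1940·141 + 1406·155 = 1480015, so ȳ = 1480015/18169 ≈ 81.46.
Offset from y = 96: 81.46 − 96 ≈ -14.54.

≈ -14.5 in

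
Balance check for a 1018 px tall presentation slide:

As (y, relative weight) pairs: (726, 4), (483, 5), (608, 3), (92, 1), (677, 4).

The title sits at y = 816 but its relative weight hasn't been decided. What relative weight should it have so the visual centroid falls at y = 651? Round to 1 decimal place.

Fixed elements: Σw = 4 + 5 + 3 + 1 + 4 = 17, Σw·y = 4·726 + 5·483 + 3·608 + 1·92 + 4·677 = 9943.
Balance at y = 651 requires (9943 + w·816) / (17 + w) = 651.
Rearranging, w·(816 − 651) = 651·17 − 9943 = 1124, so w ≈ 1124/165 = 6.81.

w ≈ 6.8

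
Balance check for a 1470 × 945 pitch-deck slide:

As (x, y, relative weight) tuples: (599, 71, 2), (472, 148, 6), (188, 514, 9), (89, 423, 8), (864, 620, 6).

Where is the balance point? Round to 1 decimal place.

Weights sum to 2 + 6 + 9 + 8 + 6 = 31.
x: (2·599 + 6·472 + 9·188 + 8·89 + 6·864) / 31 = 11618 / 31 ≈ 374.77
y: (2·71 + 6·148 + 9·514 + 8·423 + 6·620) / 31 = 12760 / 31 ≈ 411.61

(374.8, 411.6)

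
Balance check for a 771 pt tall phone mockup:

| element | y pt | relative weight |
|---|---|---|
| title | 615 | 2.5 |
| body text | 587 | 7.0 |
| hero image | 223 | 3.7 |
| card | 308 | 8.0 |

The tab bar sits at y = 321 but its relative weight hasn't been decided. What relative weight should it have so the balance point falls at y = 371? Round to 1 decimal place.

w ≈ 21.4

Existing Σw = 21.2 (2.5 + 7.0 + 3.7 + 8.0); existing moment 2.5·615 + 7.0·587 + 3.7·223 + 8.0·308 = 8935.6.
Balance at y = 371 requires (8935.6 + w·321) / (21.2 + w) = 371.
Rearranging, w·(321 − 371) = 371·21.2 − 8935.6 = -1070.4, so w ≈ -1070.4/-50 = 21.41.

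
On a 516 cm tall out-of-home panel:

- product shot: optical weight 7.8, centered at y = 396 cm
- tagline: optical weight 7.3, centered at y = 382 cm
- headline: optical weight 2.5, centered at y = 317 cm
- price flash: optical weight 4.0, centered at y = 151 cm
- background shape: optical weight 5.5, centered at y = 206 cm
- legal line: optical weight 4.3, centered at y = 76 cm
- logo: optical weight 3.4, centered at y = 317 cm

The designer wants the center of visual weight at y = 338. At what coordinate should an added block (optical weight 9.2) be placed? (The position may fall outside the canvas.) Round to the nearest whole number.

With the added block, Σw becomes 7.8 + 7.3 + 2.5 + 4.0 + 5.5 + 4.3 + 3.4 + 9.2 = 44.0.
y: need Σw·y = 44.0·338 = 14872.0. Existing = 7.8·396 + 7.3·382 + 2.5·317 + 4.0·151 + 5.5·206 + 4.3·76 + 3.4·317 = 9811.5. Remainder 5060.5 / 9.2 ≈ 550.05.

y ≈ 550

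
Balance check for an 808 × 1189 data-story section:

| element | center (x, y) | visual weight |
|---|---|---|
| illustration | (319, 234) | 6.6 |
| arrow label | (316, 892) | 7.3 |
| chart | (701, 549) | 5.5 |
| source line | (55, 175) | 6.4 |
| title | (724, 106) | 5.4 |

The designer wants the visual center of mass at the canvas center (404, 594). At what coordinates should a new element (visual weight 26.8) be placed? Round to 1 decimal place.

(406.8, 809.1)

With the new element, Σw becomes 6.6 + 7.3 + 5.5 + 6.4 + 5.4 + 26.8 = 58.0.
x: target moment 58.0×404 = 23432.0; current 6.6·319 + 7.3·316 + 5.5·701 + 6.4·55 + 5.4·724 = 12529.3; the new element supplies 10902.7, so x = 10902.7/26.8 ≈ 406.82.
y: target moment 58.0×594 = 34452.0; current 6.6·234 + 7.3·892 + 5.5·549 + 6.4·175 + 5.4·106 = 12767.9; the new element supplies 21684.1, so y = 21684.1/26.8 ≈ 809.11.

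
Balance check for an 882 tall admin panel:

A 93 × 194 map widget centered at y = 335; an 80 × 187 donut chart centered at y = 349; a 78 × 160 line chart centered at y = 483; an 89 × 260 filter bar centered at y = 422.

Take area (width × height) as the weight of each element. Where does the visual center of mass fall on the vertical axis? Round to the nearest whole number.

Areas → weights: map widget 93·194 = 18042, donut chart 80·187 = 14960, line chart 78·160 = 12480, filter bar 89·260 = 23140; Σw = 68622.
y: (18042·335 + 14960·349 + 12480·483 + 23140·422) / 68622 = 27058030 / 68622 ≈ 394.31

y ≈ 394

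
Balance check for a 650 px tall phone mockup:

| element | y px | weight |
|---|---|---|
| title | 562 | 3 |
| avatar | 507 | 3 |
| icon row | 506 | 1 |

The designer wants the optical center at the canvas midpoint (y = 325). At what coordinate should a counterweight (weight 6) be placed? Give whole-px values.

With the counterweight, Σw becomes 3 + 3 + 1 + 6 = 13.
y: target moment 13×325 = 4225; current 3·562 + 3·507 + 1·506 = 3713; the counterweight supplies 512, so y = 512/6 ≈ 85.33.

y ≈ 85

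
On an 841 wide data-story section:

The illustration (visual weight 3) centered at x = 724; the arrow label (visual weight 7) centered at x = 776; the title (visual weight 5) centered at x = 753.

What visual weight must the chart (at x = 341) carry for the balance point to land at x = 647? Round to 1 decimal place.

w ≈ 5.4

Existing Σw = 15 (3 + 7 + 5); existing moment 3·724 + 7·776 + 5·753 = 11369.
Set Σw·x/Σw = 647: (11369 + 341w) = 647·(15 + w).
Solving: w = (647·15 − 11369) / (341 − 647) = -1664 / -306 ≈ 5.44.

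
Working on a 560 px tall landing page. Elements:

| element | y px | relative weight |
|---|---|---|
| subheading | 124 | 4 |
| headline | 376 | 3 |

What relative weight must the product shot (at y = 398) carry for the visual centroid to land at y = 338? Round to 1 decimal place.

w ≈ 12.4

Fixed elements: Σw = 4 + 3 = 7, Σw·y = 4·124 + 3·376 = 1624.
Balance at y = 338 requires (1624 + w·398) / (7 + w) = 338.
Rearranging, w·(398 − 338) = 338·7 − 1624 = 742, so w ≈ 742/60 = 12.37.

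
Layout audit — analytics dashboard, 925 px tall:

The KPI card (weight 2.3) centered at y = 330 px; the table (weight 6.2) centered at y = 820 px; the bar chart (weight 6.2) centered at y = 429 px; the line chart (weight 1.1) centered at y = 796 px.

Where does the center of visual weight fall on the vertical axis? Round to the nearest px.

Σw = 2.3 + 6.2 + 6.2 + 1.1 = 15.8.
y-moment: 2.3·330 + 6.2·820 + 6.2·429 + 1.1·796 = 9378.4; centroid 9378.4/15.8 ≈ 593.57.

y ≈ 594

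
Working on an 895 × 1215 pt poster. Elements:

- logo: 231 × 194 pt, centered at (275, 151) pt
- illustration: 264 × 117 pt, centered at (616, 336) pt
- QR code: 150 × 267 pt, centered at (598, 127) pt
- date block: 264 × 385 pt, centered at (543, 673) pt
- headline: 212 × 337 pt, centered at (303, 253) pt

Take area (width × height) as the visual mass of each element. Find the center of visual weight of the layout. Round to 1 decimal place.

(457.5, 376.4)

Taking area as weight: logo 231·194 = 44814, illustration 264·117 = 30888, QR code 150·267 = 40050, date block 264·385 = 101640, headline 212·337 = 71444. Sum 288836.
Σw·x = 44814·275 + 30888·616 + 40050·598 + 101640·543 + 71444·303 = 132138810, so x̄ = 132138810/288836 ≈ 457.49.
Σw·y = 44814·151 + 30888·336 + 40050·127 + 101640·673 + 71444·253 = 108710684, so ȳ = 108710684/288836 ≈ 376.38.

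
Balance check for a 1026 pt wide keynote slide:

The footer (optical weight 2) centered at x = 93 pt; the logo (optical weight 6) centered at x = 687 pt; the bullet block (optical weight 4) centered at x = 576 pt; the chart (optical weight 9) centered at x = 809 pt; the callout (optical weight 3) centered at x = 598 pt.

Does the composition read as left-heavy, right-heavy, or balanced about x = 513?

Total weight = 2 + 6 + 4 + 9 + 3 = 24.
x-moment: 2·93 + 6·687 + 4·576 + 9·809 + 3·598 = 15687; centroid 15687/24 ≈ 653.62.
Since 653.6 is right of 513, the composition reads right-heavy.

right-heavy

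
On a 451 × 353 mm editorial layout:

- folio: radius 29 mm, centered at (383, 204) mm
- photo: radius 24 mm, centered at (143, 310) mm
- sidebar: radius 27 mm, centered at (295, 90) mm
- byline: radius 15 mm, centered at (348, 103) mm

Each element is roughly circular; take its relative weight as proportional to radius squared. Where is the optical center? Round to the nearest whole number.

(294, 185)

r² weights: folio 29² = 841, photo 24² = 576, sidebar 27² = 729, byline 15² = 225. Total = 2371.
x-moment: 841·383 + 576·143 + 729·295 + 225·348 = 697826; centroid 697826/2371 ≈ 294.32.
y-moment: 841·204 + 576·310 + 729·90 + 225·103 = 438909; centroid 438909/2371 ≈ 185.12.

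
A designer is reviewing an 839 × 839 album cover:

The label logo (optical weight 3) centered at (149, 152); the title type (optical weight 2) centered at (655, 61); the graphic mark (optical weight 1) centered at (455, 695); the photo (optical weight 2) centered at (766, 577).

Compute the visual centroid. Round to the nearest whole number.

Weights sum to 3 + 2 + 1 + 2 = 8.
Σw·x = 3·149 + 2·655 + 1·455 + 2·766 = 3744, so x̄ = 3744/8 ≈ 468.00.
Σw·y = 3·152 + 2·61 + 1·695 + 2·577 = 2427, so ȳ = 2427/8 ≈ 303.38.

(468, 303)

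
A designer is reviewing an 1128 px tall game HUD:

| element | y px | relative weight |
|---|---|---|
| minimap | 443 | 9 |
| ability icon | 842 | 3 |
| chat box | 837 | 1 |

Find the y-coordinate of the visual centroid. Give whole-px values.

Weights sum to 9 + 3 + 1 = 13.
Σw·y = 9·443 + 3·842 + 1·837 = 7350, so ȳ = 7350/13 ≈ 565.38.

y ≈ 565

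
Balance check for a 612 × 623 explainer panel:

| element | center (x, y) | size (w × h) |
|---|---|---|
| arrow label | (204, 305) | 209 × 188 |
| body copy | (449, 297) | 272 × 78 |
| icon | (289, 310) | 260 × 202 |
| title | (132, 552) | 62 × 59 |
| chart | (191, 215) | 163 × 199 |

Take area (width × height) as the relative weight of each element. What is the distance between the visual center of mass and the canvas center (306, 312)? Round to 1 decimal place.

≈ 46.3

Areas → weights: arrow label 209·188 = 39292, body copy 272·78 = 21216, icon 260·202 = 52520, title 62·59 = 3658, chart 163·199 = 32437; Σw = 149123.
x: (39292·204 + 21216·449 + 52520·289 + 3658·132 + 32437·191) / 149123 = 39398155 / 149123 ≈ 264.20
y: (39292·305 + 21216·297 + 52520·310 + 3658·552 + 32437·215) / 149123 = 43559583 / 149123 ≈ 292.11
Offset from (306, 312): Δx ≈ -41.80, Δy ≈ -19.89; distance = √(Δx² + Δy²) ≈ 46.29.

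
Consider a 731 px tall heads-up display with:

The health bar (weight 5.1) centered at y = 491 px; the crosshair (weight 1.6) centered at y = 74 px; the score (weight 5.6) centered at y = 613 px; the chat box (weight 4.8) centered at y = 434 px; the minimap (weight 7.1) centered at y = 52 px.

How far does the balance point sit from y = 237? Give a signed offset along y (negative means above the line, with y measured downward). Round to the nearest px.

Weights sum to 5.1 + 1.6 + 5.6 + 4.8 + 7.1 = 24.2.
y: (5.1·491 + 1.6·74 + 5.6·613 + 4.8·434 + 7.1·52) / 24.2 = 8507.7 / 24.2 ≈ 351.56
Offset from y = 237: 351.56 − 237 ≈ 114.56.

≈ 115 px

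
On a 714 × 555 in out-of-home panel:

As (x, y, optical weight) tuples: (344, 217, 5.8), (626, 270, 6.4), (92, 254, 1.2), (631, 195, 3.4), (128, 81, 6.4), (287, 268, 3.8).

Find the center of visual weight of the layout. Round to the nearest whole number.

(377, 203)

Weights sum to 5.8 + 6.4 + 1.2 + 3.4 + 6.4 + 3.8 = 27.0.
Σw·x = 10167.2; x̄ = 10167.2/27.0 ≈ 376.56.
Σw·y = 5491.2; ȳ = 5491.2/27.0 ≈ 203.38.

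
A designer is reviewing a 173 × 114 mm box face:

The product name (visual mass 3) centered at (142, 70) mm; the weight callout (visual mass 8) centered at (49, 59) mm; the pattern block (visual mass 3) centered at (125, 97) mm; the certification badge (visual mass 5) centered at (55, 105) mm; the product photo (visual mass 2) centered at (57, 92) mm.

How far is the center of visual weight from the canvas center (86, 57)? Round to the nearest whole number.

Weights sum to 3 + 8 + 3 + 5 + 2 = 21.
Σw·x = 3·142 + 8·49 + 3·125 + 5·55 + 2·57 = 1582, so x̄ = 1582/21 ≈ 75.33.
Σw·y = 3·70 + 8·59 + 3·97 + 5·105 + 2·92 = 1682, so ȳ = 1682/21 ≈ 80.10.
Offset from (86, 57): Δx ≈ -10.67, Δy ≈ 23.10; distance = √(Δx² + Δy²) ≈ 25.44.

≈ 25 mm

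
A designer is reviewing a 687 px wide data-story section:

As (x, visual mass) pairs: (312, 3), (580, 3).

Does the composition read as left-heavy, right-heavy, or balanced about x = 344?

right-heavy

Weights sum to 3 + 3 = 6.
x-moment: 3·312 + 3·580 = 2676; centroid 2676/6 ≈ 446.00.
446.0 lies right of the midline 344, so the layout is right-heavy.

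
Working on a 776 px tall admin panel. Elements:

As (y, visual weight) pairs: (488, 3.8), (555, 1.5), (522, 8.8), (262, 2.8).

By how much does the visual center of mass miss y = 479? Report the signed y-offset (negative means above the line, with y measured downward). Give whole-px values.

Weights sum to 3.8 + 1.5 + 8.8 + 2.8 = 16.9.
y: (3.8·488 + 1.5·555 + 8.8·522 + 2.8·262) / 16.9 = 8014.1 / 16.9 ≈ 474.21
Against y = 479, that's 474.21 − 479 = -4.79.

≈ -5 px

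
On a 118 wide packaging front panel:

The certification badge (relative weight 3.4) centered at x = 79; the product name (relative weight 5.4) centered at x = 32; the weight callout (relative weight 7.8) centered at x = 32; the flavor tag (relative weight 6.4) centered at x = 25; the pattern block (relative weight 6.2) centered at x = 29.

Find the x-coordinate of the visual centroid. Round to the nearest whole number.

x ≈ 35

Weights sum to 3.4 + 5.4 + 7.8 + 6.4 + 6.2 = 29.2.
x-moment: 3.4·79 + 5.4·32 + 7.8·32 + 6.4·25 + 6.2·29 = 1030.8; centroid 1030.8/29.2 ≈ 35.30.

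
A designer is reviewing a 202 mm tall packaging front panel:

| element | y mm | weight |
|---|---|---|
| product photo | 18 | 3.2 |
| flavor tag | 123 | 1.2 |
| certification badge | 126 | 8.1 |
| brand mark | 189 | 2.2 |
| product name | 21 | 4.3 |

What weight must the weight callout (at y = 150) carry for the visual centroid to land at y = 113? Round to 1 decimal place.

Known weights sum to 3.2 + 1.2 + 8.1 + 2.2 + 4.3 = 19.0; their moment is 3.2·18 + 1.2·123 + 8.1·126 + 2.2·189 + 4.3·21 = 1731.9.
Set Σw·y/Σw = 113: (1731.9 + 150w) = 113·(19.0 + w).
So w = (113·19.0 − 1731.9)/(150 − 113) = 415.1/37 ≈ 11.22.

w ≈ 11.2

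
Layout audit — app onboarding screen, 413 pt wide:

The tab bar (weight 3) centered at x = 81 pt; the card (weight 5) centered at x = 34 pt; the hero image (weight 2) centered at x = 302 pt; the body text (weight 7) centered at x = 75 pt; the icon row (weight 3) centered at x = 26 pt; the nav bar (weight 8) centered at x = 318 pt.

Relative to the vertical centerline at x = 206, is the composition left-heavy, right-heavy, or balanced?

left-heavy

Weights sum to 3 + 5 + 2 + 7 + 3 + 8 = 28.
Σw·x = 3·81 + 5·34 + 2·302 + 7·75 + 3·26 + 8·318 = 4164, so x̄ = 4164/28 ≈ 148.71.
148.7 vs midline 206 → left-heavy.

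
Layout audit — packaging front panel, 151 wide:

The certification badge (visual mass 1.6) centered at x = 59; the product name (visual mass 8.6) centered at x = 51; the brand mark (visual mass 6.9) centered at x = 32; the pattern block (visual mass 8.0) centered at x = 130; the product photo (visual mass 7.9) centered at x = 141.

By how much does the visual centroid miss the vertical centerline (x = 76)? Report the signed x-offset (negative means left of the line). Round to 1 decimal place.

≈ 12.1

Σw = 1.6 + 8.6 + 6.9 + 8.0 + 7.9 = 33.0.
x-moment: 1.6·59 + 8.6·51 + 6.9·32 + 8.0·130 + 7.9·141 = 2907.7; centroid 2907.7/33.0 ≈ 88.11.
Offset from x = 76: 88.11 − 76 ≈ 12.11.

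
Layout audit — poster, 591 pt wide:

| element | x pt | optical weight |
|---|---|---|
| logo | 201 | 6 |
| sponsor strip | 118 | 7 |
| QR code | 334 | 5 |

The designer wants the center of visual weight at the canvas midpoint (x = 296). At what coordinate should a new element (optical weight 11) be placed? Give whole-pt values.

After adding the new element, total weight = 6 + 7 + 5 + 11 = 29.
x: need Σw·x = 29·296 = 8584. Existing = 6·201 + 7·118 + 5·334 = 3702. Remainder 4882 / 11 ≈ 443.82.

x ≈ 444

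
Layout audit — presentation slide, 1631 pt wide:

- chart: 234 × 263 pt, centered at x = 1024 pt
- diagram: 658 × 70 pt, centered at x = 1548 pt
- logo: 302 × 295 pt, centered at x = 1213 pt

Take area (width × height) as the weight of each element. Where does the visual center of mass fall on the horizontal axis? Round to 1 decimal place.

x ≈ 1232.3

Taking area as weight: chart 234·263 = 61542, diagram 658·70 = 46060, logo 302·295 = 89090. Sum 196692.
x: (61542·1024 + 46060·1548 + 89090·1213) / 196692 = 242386058 / 196692 ≈ 1232.31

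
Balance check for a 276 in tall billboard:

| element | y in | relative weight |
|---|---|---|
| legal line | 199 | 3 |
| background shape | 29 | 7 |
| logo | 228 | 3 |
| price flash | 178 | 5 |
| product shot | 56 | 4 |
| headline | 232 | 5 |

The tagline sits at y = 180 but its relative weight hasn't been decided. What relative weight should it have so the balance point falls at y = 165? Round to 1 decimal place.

Fixed elements: Σw = 3 + 7 + 3 + 5 + 4 + 5 = 27, Σw·y = 3·199 + 7·29 + 3·228 + 5·178 + 4·56 + 5·232 = 3758.
Set Σw·y/Σw = 165: (3758 + 180w) = 165·(27 + w).
Solving: w = (165·27 − 3758) / (180 − 165) = 697 / 15 ≈ 46.47.

w ≈ 46.5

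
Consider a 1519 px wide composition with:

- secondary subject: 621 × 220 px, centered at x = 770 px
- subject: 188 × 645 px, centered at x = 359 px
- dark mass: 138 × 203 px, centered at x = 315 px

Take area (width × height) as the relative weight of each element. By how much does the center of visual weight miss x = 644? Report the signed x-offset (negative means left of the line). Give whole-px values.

Areas → weights: secondary subject 621·220 = 136620, subject 188·645 = 121260, dark mass 138·203 = 28014; Σw = 285894.
Σw·x = 136620·770 + 121260·359 + 28014·315 = 157554150, so x̄ = 157554150/285894 ≈ 551.09.
Offset from x = 644: 551.09 − 644 ≈ -92.91.

≈ -93 px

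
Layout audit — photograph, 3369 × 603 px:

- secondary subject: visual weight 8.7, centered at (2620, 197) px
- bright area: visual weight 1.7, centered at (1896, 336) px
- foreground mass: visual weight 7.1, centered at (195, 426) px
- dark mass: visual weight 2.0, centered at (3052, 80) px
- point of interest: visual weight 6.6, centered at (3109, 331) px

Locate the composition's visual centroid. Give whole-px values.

Total weight = 8.7 + 1.7 + 7.1 + 2.0 + 6.6 = 26.1.
x: (8.7·2620 + 1.7·1896 + 7.1·195 + 2.0·3052 + 6.6·3109) / 26.1 = 54025.1 / 26.1 ≈ 2069.93
y: (8.7·197 + 1.7·336 + 7.1·426 + 2.0·80 + 6.6·331) / 26.1 = 7654.3 / 26.1 ≈ 293.27

(2070, 293)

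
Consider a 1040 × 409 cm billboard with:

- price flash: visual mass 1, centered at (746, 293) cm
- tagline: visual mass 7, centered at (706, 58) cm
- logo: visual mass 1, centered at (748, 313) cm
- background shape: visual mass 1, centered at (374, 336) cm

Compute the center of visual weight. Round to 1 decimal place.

(681.0, 134.8)

Total weight = 1 + 7 + 1 + 1 = 10.
x-moment: 1·746 + 7·706 + 1·748 + 1·374 = 6810; centroid 6810/10 ≈ 681.00.
y-moment: 1·293 + 7·58 + 1·313 + 1·336 = 1348; centroid 1348/10 ≈ 134.80.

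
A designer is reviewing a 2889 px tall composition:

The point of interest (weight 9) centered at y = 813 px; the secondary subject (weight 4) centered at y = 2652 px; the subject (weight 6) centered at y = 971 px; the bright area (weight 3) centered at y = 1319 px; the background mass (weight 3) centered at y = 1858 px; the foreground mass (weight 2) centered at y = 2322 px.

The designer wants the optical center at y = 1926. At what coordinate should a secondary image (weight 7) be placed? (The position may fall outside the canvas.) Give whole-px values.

y ≈ 3937

With the secondary image, Σw becomes 9 + 4 + 6 + 3 + 3 + 2 + 7 = 34.
y: target moment 34×1926 = 65484; current 9·813 + 4·2652 + 6·971 + 3·1319 + 3·1858 + 2·2322 = 37926; the secondary image supplies 27558, so y = 27558/7 ≈ 3936.86.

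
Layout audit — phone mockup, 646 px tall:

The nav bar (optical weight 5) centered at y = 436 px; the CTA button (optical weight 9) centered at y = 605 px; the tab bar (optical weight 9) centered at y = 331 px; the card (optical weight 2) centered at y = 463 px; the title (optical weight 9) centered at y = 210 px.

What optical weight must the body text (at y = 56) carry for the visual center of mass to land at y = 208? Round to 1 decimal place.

Existing Σw = 34 (5 + 9 + 9 + 2 + 9); existing moment 5·436 + 9·605 + 9·331 + 2·463 + 9·210 = 13420.
Set Σw·y/Σw = 208: (13420 + 56w) = 208·(34 + w).
Solving: w = (208·34 − 13420) / (56 − 208) = -6348 / -152 ≈ 41.76.

w ≈ 41.8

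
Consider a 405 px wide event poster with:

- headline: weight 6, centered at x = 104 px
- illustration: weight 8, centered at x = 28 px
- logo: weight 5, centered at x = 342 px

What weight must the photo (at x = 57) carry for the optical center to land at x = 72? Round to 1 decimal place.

w ≈ 79.3

Existing Σw = 19 (6 + 8 + 5); existing moment 6·104 + 8·28 + 5·342 = 2558.
For the centroid to hit 72: (2558 + w·57) / (19 + w) = 72.
Rearranging, w·(57 − 72) = 72·19 − 2558 = -1190, so w ≈ -1190/-15 = 79.33.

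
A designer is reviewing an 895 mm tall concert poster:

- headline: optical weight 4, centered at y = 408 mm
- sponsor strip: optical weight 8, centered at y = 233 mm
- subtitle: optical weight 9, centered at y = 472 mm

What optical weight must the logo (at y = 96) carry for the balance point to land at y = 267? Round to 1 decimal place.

Known weights sum to 4 + 8 + 9 = 21; their moment is 4·408 + 8·233 + 9·472 = 7744.
Balance at y = 267 requires (7744 + w·96) / (21 + w) = 267.
Rearranging, w·(96 − 267) = 267·21 − 7744 = -2137, so w ≈ -2137/-171 = 12.50.

w ≈ 12.5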